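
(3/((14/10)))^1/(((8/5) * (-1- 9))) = -15/112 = -0.13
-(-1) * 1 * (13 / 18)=13 / 18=0.72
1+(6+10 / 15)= 23 / 3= 7.67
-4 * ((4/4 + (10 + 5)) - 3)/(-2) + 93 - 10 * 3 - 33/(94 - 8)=7621/86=88.62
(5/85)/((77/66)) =6/119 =0.05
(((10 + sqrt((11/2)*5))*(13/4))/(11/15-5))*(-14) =162.56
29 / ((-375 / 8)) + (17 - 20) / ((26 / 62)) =-7.77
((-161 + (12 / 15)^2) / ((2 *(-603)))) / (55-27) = 4009 / 844200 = 0.00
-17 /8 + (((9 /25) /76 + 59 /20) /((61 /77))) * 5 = 766041 /46360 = 16.52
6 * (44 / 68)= 66 / 17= 3.88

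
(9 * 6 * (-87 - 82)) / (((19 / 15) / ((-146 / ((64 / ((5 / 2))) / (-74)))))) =-924349725 / 304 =-3040624.10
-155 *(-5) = 775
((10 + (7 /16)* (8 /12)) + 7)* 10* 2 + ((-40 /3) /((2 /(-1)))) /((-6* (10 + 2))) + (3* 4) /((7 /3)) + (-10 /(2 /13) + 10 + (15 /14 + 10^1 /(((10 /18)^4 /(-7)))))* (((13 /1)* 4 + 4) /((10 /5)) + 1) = -1064219923 /47250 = -22523.17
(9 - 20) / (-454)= 11 / 454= 0.02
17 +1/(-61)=1036/61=16.98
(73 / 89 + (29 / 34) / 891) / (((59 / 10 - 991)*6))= -0.00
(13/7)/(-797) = -13/5579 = -0.00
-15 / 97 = -0.15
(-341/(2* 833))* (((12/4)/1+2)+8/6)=-6479/4998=-1.30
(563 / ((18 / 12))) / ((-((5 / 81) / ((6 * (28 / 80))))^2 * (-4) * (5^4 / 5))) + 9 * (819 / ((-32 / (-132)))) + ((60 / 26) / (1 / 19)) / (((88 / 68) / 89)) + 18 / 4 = 766258494207 / 22343750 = 34294.09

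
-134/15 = -8.93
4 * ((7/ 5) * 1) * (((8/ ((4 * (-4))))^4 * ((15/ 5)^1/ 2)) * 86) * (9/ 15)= 2709/ 100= 27.09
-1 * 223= -223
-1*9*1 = -9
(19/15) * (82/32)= 779/240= 3.25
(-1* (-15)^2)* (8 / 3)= -600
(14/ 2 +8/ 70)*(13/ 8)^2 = 42081/ 2240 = 18.79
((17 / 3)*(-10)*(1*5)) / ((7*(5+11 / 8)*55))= -80 / 693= -0.12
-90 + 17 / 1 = -73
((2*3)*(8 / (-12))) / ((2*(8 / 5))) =-5 / 4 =-1.25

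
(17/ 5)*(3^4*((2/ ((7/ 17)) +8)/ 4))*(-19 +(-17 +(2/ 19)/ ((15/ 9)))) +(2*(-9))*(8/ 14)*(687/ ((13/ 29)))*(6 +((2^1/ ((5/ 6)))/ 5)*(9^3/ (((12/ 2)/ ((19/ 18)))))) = -6772598973/ 6175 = -1096777.16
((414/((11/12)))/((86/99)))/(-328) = -5589/3526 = -1.59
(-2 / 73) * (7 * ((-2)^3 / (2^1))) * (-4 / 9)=-224 / 657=-0.34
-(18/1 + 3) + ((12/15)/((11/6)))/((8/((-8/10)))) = -5787/275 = -21.04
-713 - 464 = -1177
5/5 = 1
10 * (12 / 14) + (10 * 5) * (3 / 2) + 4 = 613 / 7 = 87.57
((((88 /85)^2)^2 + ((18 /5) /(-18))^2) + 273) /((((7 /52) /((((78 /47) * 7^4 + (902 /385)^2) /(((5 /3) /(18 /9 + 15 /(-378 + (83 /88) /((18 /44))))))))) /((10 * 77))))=59831949855563749088651712 /8129744912734375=7359634342.50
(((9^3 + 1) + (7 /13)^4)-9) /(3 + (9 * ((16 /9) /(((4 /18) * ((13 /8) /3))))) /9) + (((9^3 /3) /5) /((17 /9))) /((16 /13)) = 551142481 /8963760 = 61.49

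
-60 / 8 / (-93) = 5 / 62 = 0.08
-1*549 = -549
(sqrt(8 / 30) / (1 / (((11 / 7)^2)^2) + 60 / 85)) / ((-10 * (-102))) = 14641 * sqrt(15) / 97429050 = 0.00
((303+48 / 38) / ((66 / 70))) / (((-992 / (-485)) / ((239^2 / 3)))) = 1868475034825 / 621984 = 3004056.43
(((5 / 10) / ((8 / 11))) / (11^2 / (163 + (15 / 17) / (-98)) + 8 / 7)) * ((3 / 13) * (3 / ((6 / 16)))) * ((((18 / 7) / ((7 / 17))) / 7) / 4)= 457006869 / 3043540136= 0.15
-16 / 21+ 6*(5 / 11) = 454 / 231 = 1.97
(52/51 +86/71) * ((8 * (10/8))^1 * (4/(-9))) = -323120/32589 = -9.92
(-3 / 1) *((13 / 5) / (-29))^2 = -507 / 21025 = -0.02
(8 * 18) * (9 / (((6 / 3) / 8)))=5184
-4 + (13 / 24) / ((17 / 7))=-1541 / 408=-3.78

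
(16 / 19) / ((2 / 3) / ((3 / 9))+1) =16 / 57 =0.28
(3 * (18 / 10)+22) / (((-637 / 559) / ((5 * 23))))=-135493 / 49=-2765.16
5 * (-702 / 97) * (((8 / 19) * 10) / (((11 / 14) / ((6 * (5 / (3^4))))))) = -1456000 / 20273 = -71.82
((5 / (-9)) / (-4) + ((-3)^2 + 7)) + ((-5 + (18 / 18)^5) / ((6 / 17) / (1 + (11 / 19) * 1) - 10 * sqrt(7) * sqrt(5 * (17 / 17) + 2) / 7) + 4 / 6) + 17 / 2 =256427 / 9972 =25.71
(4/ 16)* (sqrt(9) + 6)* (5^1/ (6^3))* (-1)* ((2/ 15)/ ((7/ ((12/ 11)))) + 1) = -131/ 2464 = -0.05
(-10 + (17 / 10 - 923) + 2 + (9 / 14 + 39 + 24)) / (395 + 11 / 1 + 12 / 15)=-15149 / 7119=-2.13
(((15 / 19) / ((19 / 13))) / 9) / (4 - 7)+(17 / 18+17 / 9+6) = 57269 / 6498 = 8.81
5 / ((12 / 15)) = 25 / 4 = 6.25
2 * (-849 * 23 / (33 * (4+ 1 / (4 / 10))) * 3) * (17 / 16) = -331959 / 572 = -580.35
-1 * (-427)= 427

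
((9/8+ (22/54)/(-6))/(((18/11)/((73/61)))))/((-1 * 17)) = -550055/12095568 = -0.05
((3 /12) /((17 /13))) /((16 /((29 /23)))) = 377 /25024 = 0.02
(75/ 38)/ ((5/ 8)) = 60/ 19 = 3.16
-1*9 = -9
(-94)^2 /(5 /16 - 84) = -141376 /1339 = -105.58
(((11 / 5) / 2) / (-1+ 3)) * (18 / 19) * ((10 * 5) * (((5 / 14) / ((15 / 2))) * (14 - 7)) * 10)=1650 / 19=86.84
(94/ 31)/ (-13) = -94/ 403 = -0.23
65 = 65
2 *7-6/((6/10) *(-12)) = 89/6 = 14.83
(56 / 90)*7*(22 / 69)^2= 0.44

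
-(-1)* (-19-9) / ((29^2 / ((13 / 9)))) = -364 / 7569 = -0.05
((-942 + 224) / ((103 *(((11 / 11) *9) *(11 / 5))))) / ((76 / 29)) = -52055 / 387486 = -0.13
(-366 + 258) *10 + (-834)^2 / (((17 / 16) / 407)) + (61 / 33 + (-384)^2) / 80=11957810427533 / 44880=266439626.28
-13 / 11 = -1.18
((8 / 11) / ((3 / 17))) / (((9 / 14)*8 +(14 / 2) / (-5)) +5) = 140 / 297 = 0.47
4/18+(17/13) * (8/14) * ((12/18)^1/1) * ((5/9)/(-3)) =958/7371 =0.13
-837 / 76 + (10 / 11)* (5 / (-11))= -105077 / 9196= -11.43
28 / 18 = 14 / 9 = 1.56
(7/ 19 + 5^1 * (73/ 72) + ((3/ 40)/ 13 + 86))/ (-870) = -508198/ 4835025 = -0.11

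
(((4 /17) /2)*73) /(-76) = -73 /646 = -0.11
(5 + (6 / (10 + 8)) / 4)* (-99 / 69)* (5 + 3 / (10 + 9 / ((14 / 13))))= -890417 / 23644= -37.66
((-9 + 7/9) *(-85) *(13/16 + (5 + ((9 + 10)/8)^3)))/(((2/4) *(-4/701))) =-21682683575/4608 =-4705443.48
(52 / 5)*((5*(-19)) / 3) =-988 / 3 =-329.33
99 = 99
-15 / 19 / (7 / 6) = -90 / 133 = -0.68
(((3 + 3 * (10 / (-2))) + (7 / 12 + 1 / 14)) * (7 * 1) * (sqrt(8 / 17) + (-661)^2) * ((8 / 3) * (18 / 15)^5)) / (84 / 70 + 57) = -239838170688 / 60625 - 1097856 * sqrt(34) / 1030625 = -3956099.75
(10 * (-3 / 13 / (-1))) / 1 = 30 / 13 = 2.31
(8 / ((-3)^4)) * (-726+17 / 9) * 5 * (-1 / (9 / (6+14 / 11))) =20854400 / 72171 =288.96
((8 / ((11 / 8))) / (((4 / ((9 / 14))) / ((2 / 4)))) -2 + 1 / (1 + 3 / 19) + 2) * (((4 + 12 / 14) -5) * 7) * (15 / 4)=-3075 / 616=-4.99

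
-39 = -39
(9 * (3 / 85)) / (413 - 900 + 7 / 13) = -117 / 179180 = -0.00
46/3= 15.33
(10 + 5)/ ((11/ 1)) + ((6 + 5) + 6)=202/ 11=18.36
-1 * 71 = -71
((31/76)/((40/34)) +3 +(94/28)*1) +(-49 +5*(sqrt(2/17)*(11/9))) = -450031/10640 +55*sqrt(34)/153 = -40.20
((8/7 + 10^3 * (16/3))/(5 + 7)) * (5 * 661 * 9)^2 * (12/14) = 337125568573.47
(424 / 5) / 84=106 / 105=1.01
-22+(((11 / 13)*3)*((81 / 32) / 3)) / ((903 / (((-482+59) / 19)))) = -52465919 / 2379104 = -22.05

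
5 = 5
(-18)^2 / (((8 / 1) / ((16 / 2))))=324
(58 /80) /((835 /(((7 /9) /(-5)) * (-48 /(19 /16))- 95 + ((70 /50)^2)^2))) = -43841011 /594937500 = -0.07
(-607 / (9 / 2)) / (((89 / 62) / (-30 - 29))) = 4440812 / 801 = 5544.08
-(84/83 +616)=-51212/83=-617.01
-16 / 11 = -1.45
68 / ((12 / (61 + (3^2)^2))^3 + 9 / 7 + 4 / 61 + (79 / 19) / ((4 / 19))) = 41569215184 / 12899839279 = 3.22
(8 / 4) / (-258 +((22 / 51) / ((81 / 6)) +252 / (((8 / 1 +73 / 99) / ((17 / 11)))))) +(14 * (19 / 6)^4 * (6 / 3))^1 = 115934995354103 / 41176417716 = 2815.57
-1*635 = -635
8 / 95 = 0.08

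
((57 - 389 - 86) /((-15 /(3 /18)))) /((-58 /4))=-418 /1305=-0.32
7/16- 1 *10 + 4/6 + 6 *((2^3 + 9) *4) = 19157/48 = 399.10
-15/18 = -0.83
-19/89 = -0.21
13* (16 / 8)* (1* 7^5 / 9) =436982 / 9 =48553.56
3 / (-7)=-3 / 7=-0.43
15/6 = 5/2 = 2.50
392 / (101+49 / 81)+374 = 1554886 / 4115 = 377.86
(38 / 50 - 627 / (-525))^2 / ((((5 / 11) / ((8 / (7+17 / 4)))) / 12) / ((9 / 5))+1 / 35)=65.66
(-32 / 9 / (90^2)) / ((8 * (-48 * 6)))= 1 / 5248800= 0.00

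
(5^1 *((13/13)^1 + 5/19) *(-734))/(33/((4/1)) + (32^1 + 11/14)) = -822080/7277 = -112.97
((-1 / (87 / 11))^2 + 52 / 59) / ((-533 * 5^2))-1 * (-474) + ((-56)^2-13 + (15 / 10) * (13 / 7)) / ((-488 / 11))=16405669401832411 / 40654216184400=403.54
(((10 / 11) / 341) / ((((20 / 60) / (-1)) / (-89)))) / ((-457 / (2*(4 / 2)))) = -0.01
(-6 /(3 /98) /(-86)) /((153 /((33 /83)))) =1078 /182019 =0.01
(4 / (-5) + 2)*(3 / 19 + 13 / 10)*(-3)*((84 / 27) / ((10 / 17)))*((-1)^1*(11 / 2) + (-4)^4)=-16514463 / 2375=-6953.46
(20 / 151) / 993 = 20 / 149943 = 0.00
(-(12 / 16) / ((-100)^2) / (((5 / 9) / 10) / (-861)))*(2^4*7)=162729 / 1250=130.18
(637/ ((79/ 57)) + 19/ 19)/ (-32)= -9097/ 632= -14.39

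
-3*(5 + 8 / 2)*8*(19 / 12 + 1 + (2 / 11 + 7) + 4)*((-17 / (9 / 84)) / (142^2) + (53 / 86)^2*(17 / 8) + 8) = -42918497226489 / 1640462384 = -26162.44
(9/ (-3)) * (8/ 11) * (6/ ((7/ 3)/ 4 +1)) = -1728/ 209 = -8.27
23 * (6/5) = 138/5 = 27.60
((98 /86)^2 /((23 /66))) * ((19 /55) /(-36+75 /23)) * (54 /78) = -821142 /30166435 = -0.03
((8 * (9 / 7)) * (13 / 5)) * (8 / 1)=7488 / 35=213.94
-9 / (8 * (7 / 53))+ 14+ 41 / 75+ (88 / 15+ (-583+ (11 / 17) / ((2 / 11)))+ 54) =-36667163 / 71400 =-513.55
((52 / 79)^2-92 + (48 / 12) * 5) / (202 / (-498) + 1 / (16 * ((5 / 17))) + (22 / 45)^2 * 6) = -400375267200 / 6942419749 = -57.67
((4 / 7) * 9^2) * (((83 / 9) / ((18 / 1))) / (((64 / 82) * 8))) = 3.80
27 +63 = 90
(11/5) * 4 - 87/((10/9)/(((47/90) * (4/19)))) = 91/475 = 0.19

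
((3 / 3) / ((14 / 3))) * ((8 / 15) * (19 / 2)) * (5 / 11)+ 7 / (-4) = -387 / 308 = -1.26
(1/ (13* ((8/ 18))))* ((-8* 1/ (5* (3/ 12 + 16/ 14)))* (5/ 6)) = -28/ 169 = -0.17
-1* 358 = -358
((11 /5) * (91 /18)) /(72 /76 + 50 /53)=144001 /24480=5.88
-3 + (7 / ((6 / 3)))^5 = 16711 / 32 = 522.22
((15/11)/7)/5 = 3/77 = 0.04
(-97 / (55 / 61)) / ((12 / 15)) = -5917 / 44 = -134.48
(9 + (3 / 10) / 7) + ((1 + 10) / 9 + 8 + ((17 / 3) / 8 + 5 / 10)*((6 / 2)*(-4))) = 1186 / 315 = 3.77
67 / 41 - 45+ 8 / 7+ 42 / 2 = -21.22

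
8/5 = 1.60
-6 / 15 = -2 / 5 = -0.40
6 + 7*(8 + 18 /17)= 1180 /17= 69.41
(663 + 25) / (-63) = -688 / 63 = -10.92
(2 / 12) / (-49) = -1 / 294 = -0.00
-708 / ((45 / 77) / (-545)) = 1980748 / 3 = 660249.33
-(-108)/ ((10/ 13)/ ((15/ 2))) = 1053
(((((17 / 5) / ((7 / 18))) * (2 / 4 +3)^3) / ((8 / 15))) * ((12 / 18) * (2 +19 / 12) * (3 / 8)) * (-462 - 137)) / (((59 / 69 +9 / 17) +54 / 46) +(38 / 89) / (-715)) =-14413745493942795 / 97753119232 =-147450.49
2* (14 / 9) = 28 / 9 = 3.11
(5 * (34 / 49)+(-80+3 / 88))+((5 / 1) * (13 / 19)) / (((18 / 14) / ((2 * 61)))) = 182954257 / 737352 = 248.12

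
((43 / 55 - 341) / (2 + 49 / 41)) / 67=-767192 / 482735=-1.59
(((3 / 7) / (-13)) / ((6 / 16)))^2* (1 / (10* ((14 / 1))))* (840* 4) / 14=768 / 57967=0.01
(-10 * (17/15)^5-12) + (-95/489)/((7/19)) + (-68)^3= -54493135724299/173289375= -314463.23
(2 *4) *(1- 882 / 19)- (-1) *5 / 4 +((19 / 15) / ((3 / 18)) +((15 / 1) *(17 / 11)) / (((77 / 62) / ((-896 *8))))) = -6168287957 / 45980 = -134151.54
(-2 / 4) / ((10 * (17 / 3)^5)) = -243 / 28397140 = -0.00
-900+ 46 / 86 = -38677 / 43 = -899.47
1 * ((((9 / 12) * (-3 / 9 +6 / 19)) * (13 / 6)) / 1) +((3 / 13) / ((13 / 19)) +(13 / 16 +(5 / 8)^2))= 932101 / 616512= 1.51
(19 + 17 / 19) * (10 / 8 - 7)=-4347 / 38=-114.39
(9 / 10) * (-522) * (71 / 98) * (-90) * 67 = 100567737 / 49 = 2052402.80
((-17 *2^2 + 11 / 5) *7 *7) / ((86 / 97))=-1563737 / 430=-3636.60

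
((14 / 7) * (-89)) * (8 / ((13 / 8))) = -11392 / 13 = -876.31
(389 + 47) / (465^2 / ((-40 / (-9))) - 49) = 3488 / 388813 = 0.01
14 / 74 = 7 / 37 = 0.19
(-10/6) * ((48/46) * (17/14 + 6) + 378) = -103450/161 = -642.55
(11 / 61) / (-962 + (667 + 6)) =-11 / 17629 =-0.00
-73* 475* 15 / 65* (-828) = 86132700 / 13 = 6625592.31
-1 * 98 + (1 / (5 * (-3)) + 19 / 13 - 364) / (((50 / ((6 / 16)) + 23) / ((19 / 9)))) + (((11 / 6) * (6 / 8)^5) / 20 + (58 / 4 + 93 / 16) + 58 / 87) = -184068544061 / 2247598080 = -81.90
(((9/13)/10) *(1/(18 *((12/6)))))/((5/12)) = 3/650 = 0.00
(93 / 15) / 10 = 31 / 50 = 0.62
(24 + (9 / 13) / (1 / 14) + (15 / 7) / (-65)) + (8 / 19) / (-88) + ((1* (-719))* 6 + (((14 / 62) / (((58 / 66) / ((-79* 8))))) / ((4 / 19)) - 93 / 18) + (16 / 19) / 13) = -518771276431 / 102588486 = -5056.82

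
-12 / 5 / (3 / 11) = -44 / 5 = -8.80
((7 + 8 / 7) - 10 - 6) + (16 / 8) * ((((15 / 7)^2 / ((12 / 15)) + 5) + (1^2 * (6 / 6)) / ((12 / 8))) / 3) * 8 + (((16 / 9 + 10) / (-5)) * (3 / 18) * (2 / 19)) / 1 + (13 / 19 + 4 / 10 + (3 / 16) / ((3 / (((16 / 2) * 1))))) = 54.52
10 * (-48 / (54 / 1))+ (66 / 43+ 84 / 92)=-57331 / 8901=-6.44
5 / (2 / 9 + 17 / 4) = 180 / 161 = 1.12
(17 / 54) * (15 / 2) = 85 / 36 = 2.36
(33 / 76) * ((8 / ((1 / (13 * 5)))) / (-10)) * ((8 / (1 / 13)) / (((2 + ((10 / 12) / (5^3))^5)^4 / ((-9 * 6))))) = 80114213305386199951171875000000000000000000000000 / 10108780459708378157229192025781261542500000019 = 7925.21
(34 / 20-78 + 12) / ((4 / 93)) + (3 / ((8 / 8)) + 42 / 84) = -1491.48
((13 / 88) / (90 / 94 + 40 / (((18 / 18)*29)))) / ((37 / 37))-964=-20782477 / 21560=-963.94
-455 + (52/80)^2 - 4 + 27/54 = -183231/400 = -458.08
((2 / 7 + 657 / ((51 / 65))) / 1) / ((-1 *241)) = -99679 / 28679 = -3.48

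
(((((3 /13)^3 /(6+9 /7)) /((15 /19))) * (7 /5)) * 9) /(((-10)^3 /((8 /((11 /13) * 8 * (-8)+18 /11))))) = 276507 /67425718750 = 0.00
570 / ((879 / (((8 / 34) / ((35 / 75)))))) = 11400 / 34867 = 0.33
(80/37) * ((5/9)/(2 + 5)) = 400/2331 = 0.17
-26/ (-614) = 13/ 307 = 0.04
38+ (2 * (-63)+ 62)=-26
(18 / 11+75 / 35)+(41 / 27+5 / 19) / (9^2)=12162301 / 3199581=3.80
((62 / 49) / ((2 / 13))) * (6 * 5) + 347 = 29093 / 49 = 593.73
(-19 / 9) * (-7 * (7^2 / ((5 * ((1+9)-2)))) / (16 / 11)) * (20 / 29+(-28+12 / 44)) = -3747275 / 11136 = -336.50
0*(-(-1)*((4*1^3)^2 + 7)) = 0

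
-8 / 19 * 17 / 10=-68 / 95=-0.72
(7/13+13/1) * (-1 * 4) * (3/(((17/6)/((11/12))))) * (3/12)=-2904/221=-13.14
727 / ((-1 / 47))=-34169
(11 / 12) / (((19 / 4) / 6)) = 22 / 19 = 1.16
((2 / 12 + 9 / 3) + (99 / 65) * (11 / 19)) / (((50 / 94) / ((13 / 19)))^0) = 29999 / 7410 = 4.05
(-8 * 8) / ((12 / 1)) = -16 / 3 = -5.33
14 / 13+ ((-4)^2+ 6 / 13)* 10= 2154 / 13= 165.69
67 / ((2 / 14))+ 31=500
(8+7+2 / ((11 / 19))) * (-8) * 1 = -1624 / 11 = -147.64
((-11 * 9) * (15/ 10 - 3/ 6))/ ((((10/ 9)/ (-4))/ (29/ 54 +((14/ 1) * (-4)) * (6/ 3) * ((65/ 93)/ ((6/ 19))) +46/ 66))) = -13625511/ 155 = -87906.52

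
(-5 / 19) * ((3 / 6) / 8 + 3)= -245 / 304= -0.81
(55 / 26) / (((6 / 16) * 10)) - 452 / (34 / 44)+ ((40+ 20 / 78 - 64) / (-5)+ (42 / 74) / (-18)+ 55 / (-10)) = -585.16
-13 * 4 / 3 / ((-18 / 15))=130 / 9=14.44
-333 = -333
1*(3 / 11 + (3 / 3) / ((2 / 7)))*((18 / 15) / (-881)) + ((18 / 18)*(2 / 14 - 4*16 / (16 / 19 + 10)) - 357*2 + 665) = -1913279839 / 34936055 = -54.77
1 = 1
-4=-4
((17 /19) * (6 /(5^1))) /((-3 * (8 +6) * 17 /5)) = -1 /133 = -0.01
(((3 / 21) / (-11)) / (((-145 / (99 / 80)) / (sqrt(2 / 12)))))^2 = 27 / 13186880000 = 0.00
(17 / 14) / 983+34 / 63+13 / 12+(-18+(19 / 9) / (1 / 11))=80761 / 11796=6.85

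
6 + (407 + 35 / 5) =420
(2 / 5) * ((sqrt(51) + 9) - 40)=-62 / 5 + 2 * sqrt(51) / 5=-9.54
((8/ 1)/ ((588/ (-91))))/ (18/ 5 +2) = -65/ 294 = -0.22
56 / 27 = 2.07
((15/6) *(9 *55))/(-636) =-825/424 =-1.95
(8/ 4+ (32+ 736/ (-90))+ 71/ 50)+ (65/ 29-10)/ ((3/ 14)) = -116989/ 13050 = -8.96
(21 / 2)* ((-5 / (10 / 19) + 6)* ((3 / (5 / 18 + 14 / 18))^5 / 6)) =-2812385772 / 2476099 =-1135.81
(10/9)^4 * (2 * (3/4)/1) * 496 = 1133.97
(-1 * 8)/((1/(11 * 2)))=-176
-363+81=-282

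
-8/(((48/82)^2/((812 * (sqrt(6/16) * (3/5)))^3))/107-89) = 216671653182096000 * sqrt(6)/4357781959256010897859672051843 + 391710737910652664976151015896/4357781959256010897859672051843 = 0.09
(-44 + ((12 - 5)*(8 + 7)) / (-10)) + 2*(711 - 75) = 2435 / 2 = 1217.50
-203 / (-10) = 203 / 10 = 20.30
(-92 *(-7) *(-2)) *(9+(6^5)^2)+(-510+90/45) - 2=-77880446790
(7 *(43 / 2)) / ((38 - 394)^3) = -301 / 90236032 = -0.00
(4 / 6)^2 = 4 / 9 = 0.44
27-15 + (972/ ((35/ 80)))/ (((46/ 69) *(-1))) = -23244/ 7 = -3320.57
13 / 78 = 1 / 6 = 0.17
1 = 1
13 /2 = 6.50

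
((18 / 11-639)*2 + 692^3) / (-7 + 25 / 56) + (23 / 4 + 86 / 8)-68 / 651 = -265771353590513 / 5256174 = -50563652.11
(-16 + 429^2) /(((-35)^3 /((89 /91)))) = -655129 /156065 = -4.20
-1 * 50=-50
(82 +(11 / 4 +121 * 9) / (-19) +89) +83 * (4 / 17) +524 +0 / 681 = 848933 / 1292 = 657.07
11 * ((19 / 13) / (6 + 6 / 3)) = 209 / 104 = 2.01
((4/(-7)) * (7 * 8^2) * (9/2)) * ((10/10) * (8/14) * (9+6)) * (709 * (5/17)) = -245030400/119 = -2059078.99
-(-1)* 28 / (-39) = -28 / 39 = -0.72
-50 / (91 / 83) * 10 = -41500 / 91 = -456.04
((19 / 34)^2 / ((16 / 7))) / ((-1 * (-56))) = 361 / 147968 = 0.00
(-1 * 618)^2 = 381924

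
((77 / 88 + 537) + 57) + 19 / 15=71537 / 120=596.14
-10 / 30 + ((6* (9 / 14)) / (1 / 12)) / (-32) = -299 / 168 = -1.78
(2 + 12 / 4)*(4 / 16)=5 / 4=1.25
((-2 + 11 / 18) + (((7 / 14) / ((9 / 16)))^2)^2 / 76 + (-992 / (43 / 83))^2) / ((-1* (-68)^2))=-1690180161601205 / 2131613052768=-792.91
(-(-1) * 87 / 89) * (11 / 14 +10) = 13137 / 1246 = 10.54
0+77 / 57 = 77 / 57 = 1.35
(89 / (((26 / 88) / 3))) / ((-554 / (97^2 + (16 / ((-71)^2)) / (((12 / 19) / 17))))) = -278610866842 / 18152641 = -15348.23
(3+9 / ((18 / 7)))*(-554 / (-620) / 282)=3601 / 174840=0.02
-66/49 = -1.35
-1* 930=-930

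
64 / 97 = 0.66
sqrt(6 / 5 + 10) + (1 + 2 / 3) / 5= 1 / 3 + 2* sqrt(70) / 5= 3.68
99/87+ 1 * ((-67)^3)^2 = 2623293082934/29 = 90458382170.14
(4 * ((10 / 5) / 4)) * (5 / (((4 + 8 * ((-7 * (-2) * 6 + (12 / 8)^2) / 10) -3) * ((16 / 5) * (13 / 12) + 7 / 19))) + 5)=10.04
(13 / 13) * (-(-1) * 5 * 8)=40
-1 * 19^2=-361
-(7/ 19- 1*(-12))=-235/ 19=-12.37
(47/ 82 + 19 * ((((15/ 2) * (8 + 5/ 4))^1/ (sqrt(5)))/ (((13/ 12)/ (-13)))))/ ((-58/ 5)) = -235/ 4756 + 31635 * sqrt(5)/ 116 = 609.76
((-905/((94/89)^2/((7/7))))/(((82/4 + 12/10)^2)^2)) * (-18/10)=32258272500/4898178991489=0.01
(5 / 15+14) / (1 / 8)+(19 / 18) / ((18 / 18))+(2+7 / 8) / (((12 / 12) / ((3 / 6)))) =16871 / 144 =117.16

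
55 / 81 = 0.68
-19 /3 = -6.33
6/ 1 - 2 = 4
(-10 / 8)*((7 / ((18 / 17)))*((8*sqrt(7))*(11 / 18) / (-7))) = 935*sqrt(7) / 162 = 15.27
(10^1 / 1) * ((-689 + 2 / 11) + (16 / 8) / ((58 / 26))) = -2194470 / 319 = -6879.22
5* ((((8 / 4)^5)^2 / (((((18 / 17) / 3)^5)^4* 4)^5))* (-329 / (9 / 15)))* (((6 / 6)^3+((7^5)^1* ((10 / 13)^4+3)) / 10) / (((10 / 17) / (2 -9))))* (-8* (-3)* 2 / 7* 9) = 9975600896345417969165350653811416709578287758123994480025556090054699083115801749379638714874782993577228997222774978720351517165125063 / 518317589049597920806321408897258039232260042078279557948379956429977996048203776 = 19246116873318861244844380000000000000000000000000000000.00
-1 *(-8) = 8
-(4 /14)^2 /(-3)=4 /147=0.03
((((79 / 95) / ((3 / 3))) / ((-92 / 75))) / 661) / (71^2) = -1185 / 5824512548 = -0.00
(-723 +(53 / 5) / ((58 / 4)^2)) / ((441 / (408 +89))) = -814.75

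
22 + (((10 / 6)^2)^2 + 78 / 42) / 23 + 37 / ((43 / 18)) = 37.90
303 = 303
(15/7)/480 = 0.00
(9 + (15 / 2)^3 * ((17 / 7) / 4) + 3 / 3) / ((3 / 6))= 59615 / 112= 532.28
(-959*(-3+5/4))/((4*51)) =6713/816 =8.23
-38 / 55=-0.69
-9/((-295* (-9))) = -1/295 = -0.00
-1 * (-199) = 199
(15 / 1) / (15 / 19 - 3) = -95 / 14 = -6.79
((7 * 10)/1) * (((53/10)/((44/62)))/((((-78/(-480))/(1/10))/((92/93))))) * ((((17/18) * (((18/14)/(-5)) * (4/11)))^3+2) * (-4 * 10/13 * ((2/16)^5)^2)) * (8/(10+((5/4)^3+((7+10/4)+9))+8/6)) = -69540260087/151539848082022400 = -0.00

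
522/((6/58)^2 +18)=48778/1683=28.98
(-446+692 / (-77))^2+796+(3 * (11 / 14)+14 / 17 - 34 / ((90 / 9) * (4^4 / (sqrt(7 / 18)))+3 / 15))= 123544720361659126767 / 594501302908898 - 6528000 * sqrt(14) / 2949119993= 207812.35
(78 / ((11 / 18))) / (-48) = -117 / 44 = -2.66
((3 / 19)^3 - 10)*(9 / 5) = -17.99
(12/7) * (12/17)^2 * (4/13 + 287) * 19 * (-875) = -4079968.06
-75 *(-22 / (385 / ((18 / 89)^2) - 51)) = 0.18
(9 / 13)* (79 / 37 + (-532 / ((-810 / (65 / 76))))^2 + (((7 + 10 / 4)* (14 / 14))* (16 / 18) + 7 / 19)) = 207807031 / 26649324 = 7.80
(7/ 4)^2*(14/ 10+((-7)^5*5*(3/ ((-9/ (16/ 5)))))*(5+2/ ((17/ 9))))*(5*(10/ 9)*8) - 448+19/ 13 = 441088103350/ 5967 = 73921250.77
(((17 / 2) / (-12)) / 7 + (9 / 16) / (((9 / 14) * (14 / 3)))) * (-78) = -377 / 56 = -6.73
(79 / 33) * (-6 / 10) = -79 / 55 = -1.44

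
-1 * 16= -16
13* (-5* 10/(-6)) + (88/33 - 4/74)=4105/37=110.95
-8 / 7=-1.14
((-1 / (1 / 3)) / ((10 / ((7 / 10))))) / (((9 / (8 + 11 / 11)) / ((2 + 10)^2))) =-756 / 25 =-30.24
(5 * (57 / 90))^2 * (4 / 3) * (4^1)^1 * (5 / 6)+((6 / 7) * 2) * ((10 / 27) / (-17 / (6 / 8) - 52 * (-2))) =1541740 / 34587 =44.58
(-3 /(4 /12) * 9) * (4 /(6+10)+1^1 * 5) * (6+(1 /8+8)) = -192213 /32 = -6006.66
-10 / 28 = -5 / 14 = -0.36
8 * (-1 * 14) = -112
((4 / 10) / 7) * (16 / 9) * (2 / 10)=0.02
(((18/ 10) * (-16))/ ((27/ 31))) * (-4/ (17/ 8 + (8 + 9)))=15872/ 2295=6.92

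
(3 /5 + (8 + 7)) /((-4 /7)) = -273 /10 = -27.30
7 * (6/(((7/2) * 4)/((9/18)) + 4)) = 21/16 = 1.31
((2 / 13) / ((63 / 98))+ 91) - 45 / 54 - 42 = 11327 / 234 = 48.41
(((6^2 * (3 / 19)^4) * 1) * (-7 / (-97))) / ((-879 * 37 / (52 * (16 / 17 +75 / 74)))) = -435006936 / 86199774150493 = -0.00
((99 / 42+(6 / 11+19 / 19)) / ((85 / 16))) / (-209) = -4808 / 1367905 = -0.00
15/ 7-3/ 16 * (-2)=141/ 56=2.52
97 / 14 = 6.93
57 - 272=-215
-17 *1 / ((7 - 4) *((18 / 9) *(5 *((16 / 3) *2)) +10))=-17 / 350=-0.05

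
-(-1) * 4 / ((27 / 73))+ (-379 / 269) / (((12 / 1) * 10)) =3138509 / 290520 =10.80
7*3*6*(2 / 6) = 42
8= 8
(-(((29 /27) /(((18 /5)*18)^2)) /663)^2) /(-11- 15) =525625 /91813802437883275776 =0.00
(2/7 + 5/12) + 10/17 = 1843/1428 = 1.29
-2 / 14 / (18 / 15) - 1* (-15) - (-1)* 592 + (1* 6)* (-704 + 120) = -121679 / 42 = -2897.12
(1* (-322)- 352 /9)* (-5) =16250 /9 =1805.56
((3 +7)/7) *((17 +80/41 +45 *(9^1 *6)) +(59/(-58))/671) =19538186035/5584733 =3498.50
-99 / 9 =-11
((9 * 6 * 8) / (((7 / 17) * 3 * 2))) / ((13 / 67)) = 82008 / 91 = 901.19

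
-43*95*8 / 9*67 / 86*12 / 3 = -101840 / 9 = -11315.56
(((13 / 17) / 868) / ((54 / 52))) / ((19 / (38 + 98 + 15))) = 25519 / 3784914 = 0.01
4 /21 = 0.19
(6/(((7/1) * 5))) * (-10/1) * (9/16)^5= -177147/1835008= -0.10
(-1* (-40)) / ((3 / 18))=240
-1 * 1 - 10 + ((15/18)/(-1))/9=-599/54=-11.09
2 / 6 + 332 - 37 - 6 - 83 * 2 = 370 / 3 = 123.33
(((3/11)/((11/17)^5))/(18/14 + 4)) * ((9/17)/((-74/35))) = -552491415/4850534018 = -0.11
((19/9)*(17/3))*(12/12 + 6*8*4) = 62339/27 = 2308.85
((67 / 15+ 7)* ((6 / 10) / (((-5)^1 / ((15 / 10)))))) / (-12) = 43 / 250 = 0.17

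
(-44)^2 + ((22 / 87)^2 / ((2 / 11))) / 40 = 293073011 / 151380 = 1936.01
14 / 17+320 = 5454 / 17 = 320.82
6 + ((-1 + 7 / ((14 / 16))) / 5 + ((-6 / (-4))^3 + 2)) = 511 / 40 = 12.78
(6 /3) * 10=20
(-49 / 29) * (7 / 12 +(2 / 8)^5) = -87955 / 89088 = -0.99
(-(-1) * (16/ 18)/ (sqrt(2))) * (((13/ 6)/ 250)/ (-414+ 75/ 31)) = -403 * sqrt(2)/ 43061625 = -0.00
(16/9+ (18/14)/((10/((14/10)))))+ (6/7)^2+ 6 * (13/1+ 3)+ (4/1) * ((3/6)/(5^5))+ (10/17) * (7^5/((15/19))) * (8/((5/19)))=17842565769113/46856250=380793.72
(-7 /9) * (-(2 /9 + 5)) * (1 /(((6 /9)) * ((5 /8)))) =1316 /135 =9.75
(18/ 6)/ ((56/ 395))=21.16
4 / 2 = 2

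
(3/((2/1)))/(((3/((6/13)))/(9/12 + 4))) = 57/52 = 1.10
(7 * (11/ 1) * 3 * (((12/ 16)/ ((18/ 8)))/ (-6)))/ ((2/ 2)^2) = -77/ 6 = -12.83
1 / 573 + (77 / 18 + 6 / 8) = 34583 / 6876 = 5.03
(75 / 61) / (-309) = -25 / 6283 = -0.00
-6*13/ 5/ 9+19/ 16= -131/ 240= -0.55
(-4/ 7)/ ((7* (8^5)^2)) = -1/ 13153337344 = -0.00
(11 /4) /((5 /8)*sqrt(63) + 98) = 2464 /87583 - 330*sqrt(7) /613081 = 0.03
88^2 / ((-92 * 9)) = -1936 / 207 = -9.35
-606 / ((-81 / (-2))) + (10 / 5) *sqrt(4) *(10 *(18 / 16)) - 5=676 / 27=25.04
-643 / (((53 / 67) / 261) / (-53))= 11244141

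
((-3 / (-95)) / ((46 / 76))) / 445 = 0.00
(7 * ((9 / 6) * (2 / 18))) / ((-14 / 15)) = -5 / 4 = -1.25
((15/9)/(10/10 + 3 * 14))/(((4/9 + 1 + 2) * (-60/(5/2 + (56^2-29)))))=-6219/10664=-0.58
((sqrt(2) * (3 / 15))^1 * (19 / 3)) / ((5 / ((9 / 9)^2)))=19 * sqrt(2) / 75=0.36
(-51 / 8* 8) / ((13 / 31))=-1581 / 13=-121.62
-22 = -22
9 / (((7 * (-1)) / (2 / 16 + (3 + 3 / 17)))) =-4041 / 952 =-4.24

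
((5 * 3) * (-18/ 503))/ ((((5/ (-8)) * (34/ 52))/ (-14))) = -157248/ 8551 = -18.39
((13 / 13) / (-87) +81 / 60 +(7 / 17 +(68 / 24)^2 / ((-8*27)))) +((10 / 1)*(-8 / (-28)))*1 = 613212433 / 134174880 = 4.57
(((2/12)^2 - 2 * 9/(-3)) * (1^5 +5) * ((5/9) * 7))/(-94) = -7595/5076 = -1.50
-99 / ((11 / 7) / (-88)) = 5544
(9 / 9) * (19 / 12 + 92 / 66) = 131 / 44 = 2.98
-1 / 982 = -0.00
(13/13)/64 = 1/64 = 0.02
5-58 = -53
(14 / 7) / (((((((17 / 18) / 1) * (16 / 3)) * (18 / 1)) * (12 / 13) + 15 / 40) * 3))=208 / 26229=0.01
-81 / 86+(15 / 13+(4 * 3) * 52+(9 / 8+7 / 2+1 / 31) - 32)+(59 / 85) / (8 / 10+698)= 2457453101367 / 4117231768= 596.87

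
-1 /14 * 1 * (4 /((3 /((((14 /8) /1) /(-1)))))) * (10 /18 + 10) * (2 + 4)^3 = 380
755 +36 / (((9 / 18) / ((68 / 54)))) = 2537 / 3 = 845.67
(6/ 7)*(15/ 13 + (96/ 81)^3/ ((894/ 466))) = 462457574/ 266881797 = 1.73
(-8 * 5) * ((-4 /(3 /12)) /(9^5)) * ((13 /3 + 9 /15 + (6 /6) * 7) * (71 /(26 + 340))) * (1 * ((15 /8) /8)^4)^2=0.00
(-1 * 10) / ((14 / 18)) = -90 / 7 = -12.86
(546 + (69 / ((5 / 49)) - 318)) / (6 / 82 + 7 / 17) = 3151137 / 1690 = 1864.58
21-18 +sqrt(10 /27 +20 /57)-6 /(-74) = sqrt(21090) /171 +114 /37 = 3.93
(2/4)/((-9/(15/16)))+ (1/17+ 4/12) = 185/544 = 0.34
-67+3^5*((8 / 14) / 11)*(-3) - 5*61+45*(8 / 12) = -379.87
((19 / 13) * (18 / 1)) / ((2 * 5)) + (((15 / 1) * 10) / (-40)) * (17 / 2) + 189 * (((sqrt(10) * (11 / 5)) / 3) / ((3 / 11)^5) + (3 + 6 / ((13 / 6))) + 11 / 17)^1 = 291666.21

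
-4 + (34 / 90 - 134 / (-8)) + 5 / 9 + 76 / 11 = 13591 / 660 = 20.59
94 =94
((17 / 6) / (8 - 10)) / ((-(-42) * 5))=-17 / 2520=-0.01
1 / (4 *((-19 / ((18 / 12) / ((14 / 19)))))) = -3 / 112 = -0.03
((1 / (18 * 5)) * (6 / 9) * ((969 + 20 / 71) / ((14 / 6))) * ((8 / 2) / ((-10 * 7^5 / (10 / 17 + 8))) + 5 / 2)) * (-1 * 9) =-491532206229 / 7100117150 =-69.23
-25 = -25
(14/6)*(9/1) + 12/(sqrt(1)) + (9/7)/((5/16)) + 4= 1439/35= 41.11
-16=-16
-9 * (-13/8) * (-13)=-1521/8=-190.12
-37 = -37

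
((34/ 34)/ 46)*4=2/ 23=0.09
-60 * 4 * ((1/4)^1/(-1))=60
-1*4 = -4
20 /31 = 0.65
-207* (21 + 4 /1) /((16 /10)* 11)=-294.03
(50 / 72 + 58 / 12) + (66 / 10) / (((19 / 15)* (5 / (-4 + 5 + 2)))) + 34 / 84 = 216869 / 23940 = 9.06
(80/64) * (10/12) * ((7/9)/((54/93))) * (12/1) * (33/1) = 59675/108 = 552.55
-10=-10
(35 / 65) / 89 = 7 / 1157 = 0.01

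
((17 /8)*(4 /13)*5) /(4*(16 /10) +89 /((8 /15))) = 1700 /90103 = 0.02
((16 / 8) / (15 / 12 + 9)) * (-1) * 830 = -6640 / 41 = -161.95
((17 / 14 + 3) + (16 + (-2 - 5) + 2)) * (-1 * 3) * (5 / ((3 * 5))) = -213 / 14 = -15.21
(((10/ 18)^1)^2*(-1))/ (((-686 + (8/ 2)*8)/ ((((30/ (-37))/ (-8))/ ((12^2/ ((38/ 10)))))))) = 475/ 376327296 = 0.00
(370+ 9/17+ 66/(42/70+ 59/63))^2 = 23914457449/139876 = 170968.98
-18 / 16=-9 / 8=-1.12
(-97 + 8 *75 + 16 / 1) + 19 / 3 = 1576 / 3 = 525.33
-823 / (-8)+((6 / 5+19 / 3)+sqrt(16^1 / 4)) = 112.41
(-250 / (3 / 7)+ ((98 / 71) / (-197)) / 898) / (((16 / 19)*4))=-208815422543 / 1205791296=-173.18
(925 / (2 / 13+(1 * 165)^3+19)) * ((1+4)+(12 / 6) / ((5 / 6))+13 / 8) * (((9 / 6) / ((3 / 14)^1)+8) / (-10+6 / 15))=-21705125 / 7474927872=-0.00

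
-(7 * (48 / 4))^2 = -7056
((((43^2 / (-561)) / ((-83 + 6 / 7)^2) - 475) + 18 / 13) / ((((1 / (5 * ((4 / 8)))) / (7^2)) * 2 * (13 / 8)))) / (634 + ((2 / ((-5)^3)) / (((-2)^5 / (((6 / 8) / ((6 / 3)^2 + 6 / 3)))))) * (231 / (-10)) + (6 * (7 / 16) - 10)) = -143253155612062720 / 5028424544295009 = -28.49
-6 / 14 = -3 / 7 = -0.43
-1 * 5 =-5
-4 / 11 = -0.36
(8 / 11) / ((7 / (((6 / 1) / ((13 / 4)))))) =192 / 1001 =0.19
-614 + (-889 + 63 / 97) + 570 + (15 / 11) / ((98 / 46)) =-48712617 / 52283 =-931.71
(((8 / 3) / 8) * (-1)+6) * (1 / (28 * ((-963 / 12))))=-17 / 6741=-0.00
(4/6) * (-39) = -26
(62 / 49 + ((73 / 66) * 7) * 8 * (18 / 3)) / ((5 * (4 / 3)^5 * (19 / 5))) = 24420771 / 5243392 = 4.66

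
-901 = -901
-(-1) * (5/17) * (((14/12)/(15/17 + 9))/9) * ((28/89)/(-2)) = -35/57672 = -0.00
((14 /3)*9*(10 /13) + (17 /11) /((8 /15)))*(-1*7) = -281925 /1144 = -246.44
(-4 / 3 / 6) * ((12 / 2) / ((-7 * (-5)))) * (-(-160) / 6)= -64 / 63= -1.02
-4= -4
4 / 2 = 2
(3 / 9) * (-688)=-688 / 3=-229.33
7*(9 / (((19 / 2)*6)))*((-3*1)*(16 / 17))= -1008 / 323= -3.12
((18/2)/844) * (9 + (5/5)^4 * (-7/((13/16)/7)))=-6003/10972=-0.55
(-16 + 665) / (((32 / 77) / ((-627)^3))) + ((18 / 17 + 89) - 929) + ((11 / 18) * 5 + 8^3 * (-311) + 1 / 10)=-9423227153366027 / 24480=-384935749729.00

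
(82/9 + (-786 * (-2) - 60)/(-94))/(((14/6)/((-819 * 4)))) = 460200/47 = 9791.49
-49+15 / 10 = -47.50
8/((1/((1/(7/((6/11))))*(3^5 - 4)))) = 11472/77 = 148.99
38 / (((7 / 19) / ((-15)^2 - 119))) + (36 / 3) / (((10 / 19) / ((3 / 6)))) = 383059 / 35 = 10944.54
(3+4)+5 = 12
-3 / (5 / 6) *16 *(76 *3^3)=-590976 / 5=-118195.20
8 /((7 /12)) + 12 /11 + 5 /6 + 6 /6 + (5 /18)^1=11723 /693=16.92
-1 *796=-796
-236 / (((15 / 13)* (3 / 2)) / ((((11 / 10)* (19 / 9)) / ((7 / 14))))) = -633.30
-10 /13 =-0.77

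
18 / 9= 2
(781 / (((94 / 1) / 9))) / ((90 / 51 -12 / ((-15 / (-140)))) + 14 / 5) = -199155 / 286136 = -0.70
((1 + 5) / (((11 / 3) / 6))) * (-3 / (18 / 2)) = -36 / 11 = -3.27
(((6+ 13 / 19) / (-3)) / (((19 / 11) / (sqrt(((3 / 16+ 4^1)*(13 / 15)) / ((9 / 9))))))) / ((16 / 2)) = -1397*sqrt(13065) / 519840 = -0.31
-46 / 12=-23 / 6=-3.83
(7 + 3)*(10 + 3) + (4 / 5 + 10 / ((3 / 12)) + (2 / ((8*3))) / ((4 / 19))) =41087 / 240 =171.20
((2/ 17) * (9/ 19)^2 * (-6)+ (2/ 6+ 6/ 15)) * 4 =211708/ 92055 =2.30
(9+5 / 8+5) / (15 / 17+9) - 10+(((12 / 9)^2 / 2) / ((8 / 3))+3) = -6971 / 1344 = -5.19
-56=-56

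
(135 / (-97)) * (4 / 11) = -540 / 1067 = -0.51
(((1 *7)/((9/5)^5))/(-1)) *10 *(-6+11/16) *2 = 9296875/236196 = 39.36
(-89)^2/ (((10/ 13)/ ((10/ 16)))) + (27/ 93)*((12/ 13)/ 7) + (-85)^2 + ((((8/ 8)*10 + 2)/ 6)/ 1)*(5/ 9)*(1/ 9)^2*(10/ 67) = 30116410805323/ 2204577648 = 13660.85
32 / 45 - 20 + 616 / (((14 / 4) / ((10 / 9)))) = 2644 / 15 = 176.27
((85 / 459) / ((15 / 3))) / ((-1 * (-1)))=1 / 27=0.04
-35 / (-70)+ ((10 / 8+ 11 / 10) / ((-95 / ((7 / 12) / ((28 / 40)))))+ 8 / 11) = 30263 / 25080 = 1.21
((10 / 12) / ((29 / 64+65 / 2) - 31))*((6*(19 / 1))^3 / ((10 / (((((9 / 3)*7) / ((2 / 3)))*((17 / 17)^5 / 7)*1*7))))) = 248899392 / 125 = 1991195.14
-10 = -10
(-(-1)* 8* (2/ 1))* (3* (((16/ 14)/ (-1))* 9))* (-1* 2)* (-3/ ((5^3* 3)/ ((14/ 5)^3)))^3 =-20401307910144/ 3814697265625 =-5.35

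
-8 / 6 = -4 / 3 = -1.33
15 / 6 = 2.50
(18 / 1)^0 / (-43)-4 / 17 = -189 / 731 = -0.26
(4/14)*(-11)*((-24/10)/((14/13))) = 1716/245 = 7.00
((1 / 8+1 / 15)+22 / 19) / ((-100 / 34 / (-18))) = 156927 / 19000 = 8.26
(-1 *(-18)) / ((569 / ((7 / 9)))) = 14 / 569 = 0.02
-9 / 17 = -0.53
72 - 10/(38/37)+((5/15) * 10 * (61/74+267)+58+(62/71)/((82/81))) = 6224472539/6139299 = 1013.87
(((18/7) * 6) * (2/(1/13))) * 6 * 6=101088/7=14441.14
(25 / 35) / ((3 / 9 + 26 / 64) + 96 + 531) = 480 / 421841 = 0.00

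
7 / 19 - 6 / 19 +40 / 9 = 769 / 171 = 4.50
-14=-14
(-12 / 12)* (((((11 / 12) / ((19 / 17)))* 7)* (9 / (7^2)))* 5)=-2805 / 532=-5.27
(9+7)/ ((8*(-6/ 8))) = -2.67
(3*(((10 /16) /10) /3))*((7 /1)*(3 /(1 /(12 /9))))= 7 /4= 1.75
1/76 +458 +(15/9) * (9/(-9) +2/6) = 312521/684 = 456.90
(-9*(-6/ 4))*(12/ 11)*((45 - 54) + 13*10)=1782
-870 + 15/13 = -11295/13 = -868.85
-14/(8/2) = -7/2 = -3.50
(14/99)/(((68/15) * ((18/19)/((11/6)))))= 665/11016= 0.06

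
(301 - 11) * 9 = 2610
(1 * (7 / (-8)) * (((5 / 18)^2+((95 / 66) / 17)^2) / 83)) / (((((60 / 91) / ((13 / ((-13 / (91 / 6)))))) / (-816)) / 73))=-404307362095 / 331901064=-1218.16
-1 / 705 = -0.00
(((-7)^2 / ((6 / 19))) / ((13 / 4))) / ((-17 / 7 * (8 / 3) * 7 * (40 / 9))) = -8379 / 35360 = -0.24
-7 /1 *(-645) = 4515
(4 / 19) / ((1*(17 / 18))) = 72 / 323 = 0.22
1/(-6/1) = -1/6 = -0.17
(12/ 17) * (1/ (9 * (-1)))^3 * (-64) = 256/ 4131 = 0.06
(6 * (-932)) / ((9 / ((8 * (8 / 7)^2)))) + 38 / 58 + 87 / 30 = -6488.74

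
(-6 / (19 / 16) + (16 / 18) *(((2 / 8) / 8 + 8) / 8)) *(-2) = 22765 / 2736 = 8.32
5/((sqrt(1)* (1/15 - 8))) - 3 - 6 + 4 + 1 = -551/119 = -4.63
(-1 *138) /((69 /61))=-122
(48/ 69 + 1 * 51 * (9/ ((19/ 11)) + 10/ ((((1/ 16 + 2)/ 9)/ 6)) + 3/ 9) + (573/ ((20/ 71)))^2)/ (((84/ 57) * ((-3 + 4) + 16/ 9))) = 71840848505607/ 70840000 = 1014128.30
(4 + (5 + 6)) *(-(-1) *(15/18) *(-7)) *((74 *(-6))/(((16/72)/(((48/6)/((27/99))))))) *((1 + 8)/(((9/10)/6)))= 307692000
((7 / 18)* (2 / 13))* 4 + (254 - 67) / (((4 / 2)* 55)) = 2269 / 1170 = 1.94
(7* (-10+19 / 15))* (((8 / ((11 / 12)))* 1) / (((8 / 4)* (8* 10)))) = -3.33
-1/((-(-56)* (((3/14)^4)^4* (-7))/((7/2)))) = 451742002.48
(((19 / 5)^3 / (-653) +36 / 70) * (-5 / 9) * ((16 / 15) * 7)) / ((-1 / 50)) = 7866784 / 88155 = 89.24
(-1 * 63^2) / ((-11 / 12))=47628 / 11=4329.82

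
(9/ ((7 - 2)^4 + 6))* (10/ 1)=90/ 631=0.14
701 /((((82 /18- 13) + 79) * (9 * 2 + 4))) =6309 /13970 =0.45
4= 4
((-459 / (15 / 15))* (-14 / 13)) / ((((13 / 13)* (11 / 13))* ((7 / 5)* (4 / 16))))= 18360 / 11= 1669.09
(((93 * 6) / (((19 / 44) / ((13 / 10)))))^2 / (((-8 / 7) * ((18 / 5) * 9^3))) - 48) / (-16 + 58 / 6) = 144578263 / 925965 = 156.14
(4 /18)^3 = 0.01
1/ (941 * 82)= 1/ 77162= 0.00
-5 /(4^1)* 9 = -45 /4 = -11.25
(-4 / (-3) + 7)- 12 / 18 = 23 / 3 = 7.67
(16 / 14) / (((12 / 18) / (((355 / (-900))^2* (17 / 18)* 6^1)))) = 85697 / 56700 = 1.51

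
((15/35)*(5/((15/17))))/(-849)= -17/5943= -0.00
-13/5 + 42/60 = -19/10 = -1.90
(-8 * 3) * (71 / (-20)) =426 / 5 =85.20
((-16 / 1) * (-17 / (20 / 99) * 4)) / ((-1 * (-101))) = 26928 / 505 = 53.32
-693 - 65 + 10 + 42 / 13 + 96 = -8434 / 13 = -648.77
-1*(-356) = 356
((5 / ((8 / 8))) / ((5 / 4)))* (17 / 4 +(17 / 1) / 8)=25.50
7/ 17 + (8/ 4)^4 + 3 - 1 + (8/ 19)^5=775576043/ 42093683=18.42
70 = 70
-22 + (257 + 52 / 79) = 18617 / 79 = 235.66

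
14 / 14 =1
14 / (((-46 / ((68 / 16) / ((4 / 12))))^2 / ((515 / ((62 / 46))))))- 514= -2350819 / 22816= -103.03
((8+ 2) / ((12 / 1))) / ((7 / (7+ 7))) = 5 / 3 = 1.67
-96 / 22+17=139 / 11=12.64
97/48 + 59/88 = 1421/528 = 2.69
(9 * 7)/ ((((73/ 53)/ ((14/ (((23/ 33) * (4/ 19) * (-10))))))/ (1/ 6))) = -4884957/ 67160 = -72.74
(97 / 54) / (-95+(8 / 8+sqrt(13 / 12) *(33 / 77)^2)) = -43784636 / 2291236011 -4753 *sqrt(39) / 763745337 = -0.02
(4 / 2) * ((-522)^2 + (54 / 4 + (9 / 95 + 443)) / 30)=1553245553 / 2850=544998.44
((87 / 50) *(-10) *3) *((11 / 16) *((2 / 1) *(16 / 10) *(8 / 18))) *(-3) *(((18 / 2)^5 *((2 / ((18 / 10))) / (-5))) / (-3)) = 16743672 / 25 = 669746.88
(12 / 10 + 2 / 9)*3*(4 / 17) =256 / 255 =1.00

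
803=803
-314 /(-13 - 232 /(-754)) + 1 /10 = 8197 /330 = 24.84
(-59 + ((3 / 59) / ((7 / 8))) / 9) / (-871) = 73093 / 1079169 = 0.07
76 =76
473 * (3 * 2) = 2838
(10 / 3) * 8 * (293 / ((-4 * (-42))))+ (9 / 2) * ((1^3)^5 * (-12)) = -472 / 63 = -7.49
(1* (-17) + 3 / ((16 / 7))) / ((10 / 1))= -251 / 160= -1.57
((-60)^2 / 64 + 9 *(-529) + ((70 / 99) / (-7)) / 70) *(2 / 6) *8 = -26083142 / 2079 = -12546.00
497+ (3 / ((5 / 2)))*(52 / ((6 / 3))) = 2641 / 5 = 528.20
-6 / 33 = -2 / 11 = -0.18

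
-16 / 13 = -1.23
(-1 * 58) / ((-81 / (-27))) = -58 / 3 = -19.33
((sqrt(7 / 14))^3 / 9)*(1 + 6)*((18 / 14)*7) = 7*sqrt(2) / 4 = 2.47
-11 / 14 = -0.79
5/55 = 1/11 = 0.09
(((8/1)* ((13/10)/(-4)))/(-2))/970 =13/9700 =0.00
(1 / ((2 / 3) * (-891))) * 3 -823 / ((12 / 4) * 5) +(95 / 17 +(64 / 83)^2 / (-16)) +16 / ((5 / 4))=-4234271593 / 115941870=-36.52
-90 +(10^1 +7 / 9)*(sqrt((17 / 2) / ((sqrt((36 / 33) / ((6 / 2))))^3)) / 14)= -90 +97*11^(3 / 4)*sqrt(17) / 504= -85.21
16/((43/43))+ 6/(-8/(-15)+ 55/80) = 20.91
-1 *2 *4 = -8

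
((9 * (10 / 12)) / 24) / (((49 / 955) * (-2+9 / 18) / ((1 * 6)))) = -4775 / 196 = -24.36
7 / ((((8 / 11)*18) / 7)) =539 / 144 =3.74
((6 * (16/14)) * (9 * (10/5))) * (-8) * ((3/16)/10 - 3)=103032/35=2943.77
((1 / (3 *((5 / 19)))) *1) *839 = 1062.73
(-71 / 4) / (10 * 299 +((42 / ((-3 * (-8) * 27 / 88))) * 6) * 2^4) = -639 / 127352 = -0.01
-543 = -543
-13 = -13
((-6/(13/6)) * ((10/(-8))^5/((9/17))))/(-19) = -53125/63232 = -0.84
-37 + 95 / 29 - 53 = -2515 / 29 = -86.72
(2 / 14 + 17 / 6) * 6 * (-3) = -375 / 7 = -53.57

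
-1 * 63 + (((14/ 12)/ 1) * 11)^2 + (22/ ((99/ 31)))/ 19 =23269/ 228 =102.06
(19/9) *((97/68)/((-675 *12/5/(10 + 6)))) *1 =-1843/61965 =-0.03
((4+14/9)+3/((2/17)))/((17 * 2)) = 559/612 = 0.91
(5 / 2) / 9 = 5 / 18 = 0.28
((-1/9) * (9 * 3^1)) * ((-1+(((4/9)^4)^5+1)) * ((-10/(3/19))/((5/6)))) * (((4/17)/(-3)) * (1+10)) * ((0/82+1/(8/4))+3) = -12868684091490304/206680312803967789617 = -0.00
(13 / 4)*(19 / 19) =3.25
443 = 443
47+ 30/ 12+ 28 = 155/ 2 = 77.50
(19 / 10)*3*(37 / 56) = 2109 / 560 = 3.77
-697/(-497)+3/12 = 3285/1988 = 1.65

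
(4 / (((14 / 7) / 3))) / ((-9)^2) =0.07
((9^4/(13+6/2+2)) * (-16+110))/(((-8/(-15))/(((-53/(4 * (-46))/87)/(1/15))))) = 136195425/42688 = 3190.49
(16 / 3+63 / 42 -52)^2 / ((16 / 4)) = 73441 / 144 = 510.01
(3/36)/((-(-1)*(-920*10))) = -1/110400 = -0.00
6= 6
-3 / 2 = -1.50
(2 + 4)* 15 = 90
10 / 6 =5 / 3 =1.67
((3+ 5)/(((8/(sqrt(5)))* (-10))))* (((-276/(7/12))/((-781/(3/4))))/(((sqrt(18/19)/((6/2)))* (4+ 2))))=-207* sqrt(190)/54670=-0.05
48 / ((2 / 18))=432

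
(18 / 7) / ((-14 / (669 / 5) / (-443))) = 2667303 / 245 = 10886.95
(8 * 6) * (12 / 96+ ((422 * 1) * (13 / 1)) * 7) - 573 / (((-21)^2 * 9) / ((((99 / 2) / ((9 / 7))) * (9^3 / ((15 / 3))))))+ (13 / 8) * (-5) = 515895377 / 280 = 1842483.49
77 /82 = 0.94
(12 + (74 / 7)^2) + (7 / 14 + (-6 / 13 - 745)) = -791417 / 1274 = -621.21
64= 64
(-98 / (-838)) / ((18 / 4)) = 0.03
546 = 546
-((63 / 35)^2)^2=-6561 / 625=-10.50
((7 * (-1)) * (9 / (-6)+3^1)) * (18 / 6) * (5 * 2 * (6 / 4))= -945 / 2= -472.50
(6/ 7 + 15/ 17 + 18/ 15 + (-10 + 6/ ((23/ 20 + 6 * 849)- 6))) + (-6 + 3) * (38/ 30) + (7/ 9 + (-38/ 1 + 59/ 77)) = -25789115434/ 545047965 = -47.32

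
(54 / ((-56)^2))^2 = 729 / 2458624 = 0.00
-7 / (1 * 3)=-7 / 3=-2.33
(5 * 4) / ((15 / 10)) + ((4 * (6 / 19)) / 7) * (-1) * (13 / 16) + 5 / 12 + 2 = 8301 / 532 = 15.60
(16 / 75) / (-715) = -16 / 53625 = -0.00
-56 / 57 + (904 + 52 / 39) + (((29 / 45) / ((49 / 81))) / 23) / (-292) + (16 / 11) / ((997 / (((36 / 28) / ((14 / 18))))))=930202531590421 / 1028583304980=904.35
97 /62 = 1.56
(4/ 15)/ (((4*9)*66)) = 1/ 8910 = 0.00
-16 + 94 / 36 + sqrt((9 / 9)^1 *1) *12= -25 / 18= -1.39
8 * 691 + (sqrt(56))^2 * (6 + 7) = 6256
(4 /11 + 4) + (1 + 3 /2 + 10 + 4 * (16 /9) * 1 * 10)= 17419 /198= 87.97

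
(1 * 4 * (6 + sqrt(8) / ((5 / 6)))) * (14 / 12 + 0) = 43.84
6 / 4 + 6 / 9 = 13 / 6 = 2.17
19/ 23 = 0.83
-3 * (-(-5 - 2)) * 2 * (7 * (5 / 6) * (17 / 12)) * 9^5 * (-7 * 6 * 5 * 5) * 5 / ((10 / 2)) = 43039339875 / 2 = 21519669937.50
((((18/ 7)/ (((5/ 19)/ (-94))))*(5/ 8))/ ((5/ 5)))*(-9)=72333/ 14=5166.64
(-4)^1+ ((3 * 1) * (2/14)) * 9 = -1/7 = -0.14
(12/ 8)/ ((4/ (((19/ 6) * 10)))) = 95/ 8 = 11.88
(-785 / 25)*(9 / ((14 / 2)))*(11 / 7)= -63.44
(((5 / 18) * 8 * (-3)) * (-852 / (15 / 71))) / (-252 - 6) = -40328 / 387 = -104.21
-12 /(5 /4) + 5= -23 /5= -4.60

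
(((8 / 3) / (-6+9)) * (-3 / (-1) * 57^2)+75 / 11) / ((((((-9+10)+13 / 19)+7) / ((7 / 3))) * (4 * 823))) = 4228469 / 5974980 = 0.71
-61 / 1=-61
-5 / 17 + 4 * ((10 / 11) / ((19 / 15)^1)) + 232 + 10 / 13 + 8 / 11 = 10903985 / 46189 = 236.07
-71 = -71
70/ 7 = 10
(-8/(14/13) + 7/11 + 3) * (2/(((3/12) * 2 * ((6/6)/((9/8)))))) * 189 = -35478/11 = -3225.27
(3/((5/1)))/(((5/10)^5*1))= 96/5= 19.20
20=20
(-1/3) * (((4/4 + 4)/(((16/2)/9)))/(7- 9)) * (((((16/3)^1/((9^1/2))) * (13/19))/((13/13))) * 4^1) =520/171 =3.04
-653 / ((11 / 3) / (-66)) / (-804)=-1959 / 134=-14.62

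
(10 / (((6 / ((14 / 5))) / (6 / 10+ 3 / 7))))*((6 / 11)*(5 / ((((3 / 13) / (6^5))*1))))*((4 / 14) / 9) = 1078272 / 77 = 14003.53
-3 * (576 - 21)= -1665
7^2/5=49/5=9.80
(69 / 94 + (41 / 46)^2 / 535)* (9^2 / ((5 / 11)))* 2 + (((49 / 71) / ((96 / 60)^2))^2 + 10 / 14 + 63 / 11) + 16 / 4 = 28831025997644551577 / 105741310109388800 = 272.66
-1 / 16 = -0.06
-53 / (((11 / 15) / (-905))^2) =-80717959.71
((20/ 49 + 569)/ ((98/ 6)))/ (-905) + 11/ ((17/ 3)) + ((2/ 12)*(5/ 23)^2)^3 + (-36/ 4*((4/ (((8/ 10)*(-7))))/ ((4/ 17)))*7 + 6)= 235232069852211627151/ 1181164614679065240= 199.15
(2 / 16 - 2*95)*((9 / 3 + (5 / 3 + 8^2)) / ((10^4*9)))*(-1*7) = 1095199 / 1080000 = 1.01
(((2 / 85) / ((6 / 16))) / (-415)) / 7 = -16 / 740775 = -0.00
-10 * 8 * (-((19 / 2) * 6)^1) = 4560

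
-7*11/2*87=-6699/2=-3349.50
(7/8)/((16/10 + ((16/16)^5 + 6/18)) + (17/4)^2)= 210/5039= 0.04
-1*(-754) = 754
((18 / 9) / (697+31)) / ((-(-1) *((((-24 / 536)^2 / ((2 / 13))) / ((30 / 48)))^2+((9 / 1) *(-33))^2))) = 503778025 / 16175343193554636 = 0.00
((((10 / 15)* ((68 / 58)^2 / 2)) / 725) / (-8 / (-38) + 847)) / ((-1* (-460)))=5491 / 3386086447125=0.00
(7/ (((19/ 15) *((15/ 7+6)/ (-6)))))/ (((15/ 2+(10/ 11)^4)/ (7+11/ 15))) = -332877776/ 86501015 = -3.85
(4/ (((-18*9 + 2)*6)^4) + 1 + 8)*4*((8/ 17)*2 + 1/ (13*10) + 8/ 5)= 10764830638085633/ 117315993600000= 91.76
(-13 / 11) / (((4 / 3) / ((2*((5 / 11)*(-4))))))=3.22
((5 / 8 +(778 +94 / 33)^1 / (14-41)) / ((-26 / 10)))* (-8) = -87.06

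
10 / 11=0.91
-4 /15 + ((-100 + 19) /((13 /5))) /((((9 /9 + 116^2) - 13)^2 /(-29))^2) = -1698702628618774867 /6370134857301246720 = -0.27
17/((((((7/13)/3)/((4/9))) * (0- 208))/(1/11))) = -17/924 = -0.02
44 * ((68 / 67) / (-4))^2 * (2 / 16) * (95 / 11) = 27455 / 8978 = 3.06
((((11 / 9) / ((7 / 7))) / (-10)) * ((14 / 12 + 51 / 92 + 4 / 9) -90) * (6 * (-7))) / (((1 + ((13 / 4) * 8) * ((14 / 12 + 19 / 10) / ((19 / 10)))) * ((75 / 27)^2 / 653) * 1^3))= -625310455077 / 704087500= -888.11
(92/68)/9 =0.15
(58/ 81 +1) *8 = 1112/ 81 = 13.73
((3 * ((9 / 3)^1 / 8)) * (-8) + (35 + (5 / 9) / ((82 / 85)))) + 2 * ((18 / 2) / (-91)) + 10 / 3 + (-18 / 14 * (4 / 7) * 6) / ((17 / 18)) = 25.04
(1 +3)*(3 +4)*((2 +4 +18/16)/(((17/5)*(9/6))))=665/17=39.12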